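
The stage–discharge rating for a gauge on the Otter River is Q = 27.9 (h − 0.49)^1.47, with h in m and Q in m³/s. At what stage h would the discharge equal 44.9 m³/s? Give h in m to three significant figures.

1.87 m

h − h₀ = (Q/C)^(1/b) = (44.9/27.9)^(1/1.47) = 1.382 m
h = 0.49 + 1.382 = 1.872 m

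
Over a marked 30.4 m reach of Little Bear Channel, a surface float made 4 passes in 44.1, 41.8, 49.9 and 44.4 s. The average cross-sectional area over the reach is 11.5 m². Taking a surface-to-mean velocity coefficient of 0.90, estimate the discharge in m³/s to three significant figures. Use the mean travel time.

t̄ = (44.1 + 41.8 + 49.9 + 44.4) / 4 = 45.05 s
v_surface = L / t̄ = 30.4 / 45.05 = 0.6748 m/s
v_mean = 0.90 × 0.6748 = 0.6073 m/s
Q = A × v_mean = 11.5 × 0.6073 = 6.984 m³/s

6.98 m³/s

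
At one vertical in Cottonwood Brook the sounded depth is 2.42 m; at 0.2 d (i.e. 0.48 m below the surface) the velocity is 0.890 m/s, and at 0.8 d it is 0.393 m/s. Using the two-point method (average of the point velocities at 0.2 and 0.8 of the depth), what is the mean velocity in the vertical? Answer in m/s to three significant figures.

v̄ = (0.890 + 0.393) / 2 = 0.6415 m/s

0.642 m/s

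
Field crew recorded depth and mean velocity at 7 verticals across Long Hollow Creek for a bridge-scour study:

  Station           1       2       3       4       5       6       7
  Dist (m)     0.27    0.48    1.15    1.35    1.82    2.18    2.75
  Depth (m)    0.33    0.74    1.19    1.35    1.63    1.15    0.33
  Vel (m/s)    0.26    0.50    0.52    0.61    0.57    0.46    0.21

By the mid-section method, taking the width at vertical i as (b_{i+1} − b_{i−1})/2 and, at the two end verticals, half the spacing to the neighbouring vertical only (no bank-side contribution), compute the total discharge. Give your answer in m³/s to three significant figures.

1.37 m³/s

w_1 = (0.48 − 0.27)/2 = 0.105 m; q_1 = 0.26 × 0.33 × 0.105 = 0.009009 m³/s
w_2 = (1.15 − 0.27)/2 = 0.44 m; q_2 = 0.50 × 0.74 × 0.44 = 0.1628 m³/s
w_3 = (1.35 − 0.48)/2 = 0.435 m; q_3 = 0.52 × 1.19 × 0.435 = 0.2692 m³/s
w_4 = (1.82 − 1.15)/2 = 0.335 m; q_4 = 0.61 × 1.35 × 0.335 = 0.2759 m³/s
w_5 = (2.18 − 1.35)/2 = 0.415 m; q_5 = 0.57 × 1.63 × 0.415 = 0.3856 m³/s
w_6 = (2.75 − 1.82)/2 = 0.465 m; q_6 = 0.46 × 1.15 × 0.465 = 0.2460 m³/s
w_7 = (2.75 − 2.18)/2 = 0.285 m; q_7 = 0.21 × 0.33 × 0.285 = 0.01975 m³/s
Q = Σ qᵢ = 1.368 m³/s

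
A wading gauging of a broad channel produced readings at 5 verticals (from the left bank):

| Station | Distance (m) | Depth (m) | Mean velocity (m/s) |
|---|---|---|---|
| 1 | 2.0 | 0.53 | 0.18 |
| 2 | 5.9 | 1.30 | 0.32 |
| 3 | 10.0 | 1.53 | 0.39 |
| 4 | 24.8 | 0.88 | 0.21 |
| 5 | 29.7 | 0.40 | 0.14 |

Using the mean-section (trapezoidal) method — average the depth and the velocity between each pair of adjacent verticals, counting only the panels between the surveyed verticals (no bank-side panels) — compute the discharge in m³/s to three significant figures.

8.85 m³/s

Panel 1-2: Δb = 3.9 m, d̄ = (0.53+1.30)/2 = 0.915, v̄ = (0.18+0.32)/2 = 0.25 → q = 3.9×0.915×0.25 = 0.8921 m³/s
Panel 2-3: Δb = 4.1 m, d̄ = (1.30+1.53)/2 = 1.415, v̄ = (0.32+0.39)/2 = 0.355 → q = 4.1×1.415×0.355 = 2.060 m³/s
Panel 3-4: Δb = 14.8 m, d̄ = (1.53+0.88)/2 = 1.205, v̄ = (0.39+0.21)/2 = 0.3 → q = 14.8×1.205×0.3 = 5.350 m³/s
Panel 4-5: Δb = 4.9 m, d̄ = (0.88+0.40)/2 = 0.64, v̄ = (0.21+0.14)/2 = 0.175 → q = 4.9×0.64×0.175 = 0.5488 m³/s
Q = Σ q = 8.851 m³/s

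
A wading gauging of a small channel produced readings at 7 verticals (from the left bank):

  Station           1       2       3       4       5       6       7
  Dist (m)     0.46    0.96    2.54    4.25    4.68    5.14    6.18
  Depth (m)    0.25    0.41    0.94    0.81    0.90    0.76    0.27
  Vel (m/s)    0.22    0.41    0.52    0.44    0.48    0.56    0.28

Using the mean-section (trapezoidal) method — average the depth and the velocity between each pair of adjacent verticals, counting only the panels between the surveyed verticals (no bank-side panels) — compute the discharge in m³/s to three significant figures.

1.86 m³/s

Panel 1-2: Δb = 0.5 m, d̄ = (0.25+0.41)/2 = 0.33, v̄ = (0.22+0.41)/2 = 0.315 → q = 0.5×0.33×0.315 = 0.05198 m³/s
Panel 2-3: Δb = 1.58 m, d̄ = (0.41+0.94)/2 = 0.675, v̄ = (0.41+0.52)/2 = 0.465 → q = 1.58×0.675×0.465 = 0.4959 m³/s
Panel 3-4: Δb = 1.71 m, d̄ = (0.94+0.81)/2 = 0.875, v̄ = (0.52+0.44)/2 = 0.48 → q = 1.71×0.875×0.48 = 0.7182 m³/s
Panel 4-5: Δb = 0.43 m, d̄ = (0.81+0.90)/2 = 0.855, v̄ = (0.44+0.48)/2 = 0.46 → q = 0.43×0.855×0.46 = 0.1691 m³/s
Panel 5-6: Δb = 0.46 m, d̄ = (0.90+0.76)/2 = 0.83, v̄ = (0.48+0.56)/2 = 0.52 → q = 0.46×0.83×0.52 = 0.1985 m³/s
Panel 6-7: Δb = 1.04 m, d̄ = (0.76+0.27)/2 = 0.515, v̄ = (0.56+0.28)/2 = 0.42 → q = 1.04×0.515×0.42 = 0.2250 m³/s
Q = Σ q = 1.859 m³/s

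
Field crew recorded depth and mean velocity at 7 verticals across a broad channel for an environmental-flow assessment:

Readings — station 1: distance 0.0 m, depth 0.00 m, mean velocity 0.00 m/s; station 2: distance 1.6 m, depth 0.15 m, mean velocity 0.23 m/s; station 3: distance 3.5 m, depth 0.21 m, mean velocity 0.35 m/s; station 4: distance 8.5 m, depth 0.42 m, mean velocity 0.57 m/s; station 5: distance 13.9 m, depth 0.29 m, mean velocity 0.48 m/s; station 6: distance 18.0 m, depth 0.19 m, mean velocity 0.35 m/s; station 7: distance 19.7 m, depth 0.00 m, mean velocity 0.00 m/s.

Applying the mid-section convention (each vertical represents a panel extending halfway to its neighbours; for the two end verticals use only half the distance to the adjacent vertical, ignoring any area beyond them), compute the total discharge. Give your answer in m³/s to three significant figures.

2.41 m³/s

w_2 = (3.5 − 0.0)/2 = 1.75 m; q_2 = 0.23 × 0.15 × 1.75 = 0.06038 m³/s
w_3 = (8.5 − 1.6)/2 = 3.45 m; q_3 = 0.35 × 0.21 × 3.45 = 0.2536 m³/s
w_4 = (13.9 − 3.5)/2 = 5.2 m; q_4 = 0.57 × 0.42 × 5.2 = 1.245 m³/s
w_5 = (18.0 − 8.5)/2 = 4.75 m; q_5 = 0.48 × 0.29 × 4.75 = 0.6612 m³/s
w_6 = (19.7 − 13.9)/2 = 2.9 m; q_6 = 0.35 × 0.19 × 2.9 = 0.1929 m³/s
Stations 1, 7 contribute zero (depth or velocity is 0).
Q = Σ qᵢ = 2.413 m³/s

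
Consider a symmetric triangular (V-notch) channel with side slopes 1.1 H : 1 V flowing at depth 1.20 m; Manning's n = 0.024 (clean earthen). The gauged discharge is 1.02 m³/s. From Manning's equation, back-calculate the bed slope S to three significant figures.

A = z·y² = 1.1×1.20² = 1.584 m²
P = 2y√(1+z²) = 2×1.20×√(1+1.1²) = 3.568 m
R = A/P = 1.584/3.568 = 0.4440 m
S = (Q·n / (1·A·R^(2/3)))² = (1.02×0.024 / (1×1.584×0.5820))² = 0.0007052

0.000705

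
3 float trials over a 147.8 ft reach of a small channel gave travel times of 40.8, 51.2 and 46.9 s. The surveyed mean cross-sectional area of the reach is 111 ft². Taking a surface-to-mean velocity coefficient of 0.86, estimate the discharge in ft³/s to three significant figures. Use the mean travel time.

305 ft³/s

t̄ = (40.8 + 51.2 + 46.9) / 3 = 46.3 s
v_surface = L / t̄ = 147.8 / 46.3 = 3.192 ft/s
v_mean = 0.86 × 3.192 = 2.745 ft/s
Q = A × v_mean = 111 × 2.745 = 304.7 ft³/s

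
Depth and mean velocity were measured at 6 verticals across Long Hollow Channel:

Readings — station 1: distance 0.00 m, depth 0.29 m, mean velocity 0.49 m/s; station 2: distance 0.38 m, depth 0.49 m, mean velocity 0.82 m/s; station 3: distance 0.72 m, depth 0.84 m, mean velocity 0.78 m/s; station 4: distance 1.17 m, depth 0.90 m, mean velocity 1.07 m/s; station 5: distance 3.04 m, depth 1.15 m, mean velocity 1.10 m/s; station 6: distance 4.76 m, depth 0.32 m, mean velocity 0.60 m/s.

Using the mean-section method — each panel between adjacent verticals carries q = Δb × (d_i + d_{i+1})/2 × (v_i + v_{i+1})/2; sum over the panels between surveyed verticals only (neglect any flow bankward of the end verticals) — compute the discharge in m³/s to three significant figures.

Panel 1-2: Δb = 0.38 m, d̄ = (0.29+0.49)/2 = 0.39, v̄ = (0.49+0.82)/2 = 0.655 → q = 0.38×0.39×0.655 = 0.09707 m³/s
Panel 2-3: Δb = 0.34 m, d̄ = (0.49+0.84)/2 = 0.665, v̄ = (0.82+0.78)/2 = 0.8 → q = 0.34×0.665×0.8 = 0.1809 m³/s
Panel 3-4: Δb = 0.45 m, d̄ = (0.84+0.90)/2 = 0.87, v̄ = (0.78+1.07)/2 = 0.925 → q = 0.45×0.87×0.925 = 0.3621 m³/s
Panel 4-5: Δb = 1.87 m, d̄ = (0.90+1.15)/2 = 1.025, v̄ = (1.07+1.10)/2 = 1.085 → q = 1.87×1.025×1.085 = 2.080 m³/s
Panel 5-6: Δb = 1.72 m, d̄ = (1.15+0.32)/2 = 0.735, v̄ = (1.10+0.60)/2 = 0.85 → q = 1.72×0.735×0.85 = 1.075 m³/s
Q = Σ q = 3.794 m³/s

3.79 m³/s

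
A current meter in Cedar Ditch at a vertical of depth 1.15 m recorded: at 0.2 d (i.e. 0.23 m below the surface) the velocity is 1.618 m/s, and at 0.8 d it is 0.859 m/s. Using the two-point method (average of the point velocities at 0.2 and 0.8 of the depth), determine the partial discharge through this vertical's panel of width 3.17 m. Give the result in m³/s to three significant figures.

4.51 m³/s

v̄ = (1.618 + 0.859) / 2 = 1.239 m/s
q = v̄ × d × w = 1.239 × 1.15 × 3.17 = 4.515 m³/s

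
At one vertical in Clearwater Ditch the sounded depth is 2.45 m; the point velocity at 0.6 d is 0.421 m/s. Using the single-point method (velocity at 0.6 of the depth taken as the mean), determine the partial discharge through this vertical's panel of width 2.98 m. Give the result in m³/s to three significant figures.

3.07 m³/s

v̄ = v₀.₆ = 0.421 m/s
q = v̄ × d × w = 0.4210 × 2.45 × 2.98 = 3.074 m³/s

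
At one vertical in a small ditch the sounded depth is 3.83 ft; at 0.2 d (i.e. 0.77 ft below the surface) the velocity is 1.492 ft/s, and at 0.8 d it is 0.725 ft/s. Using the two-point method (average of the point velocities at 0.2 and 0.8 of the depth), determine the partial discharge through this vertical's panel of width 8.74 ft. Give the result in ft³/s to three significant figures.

v̄ = (1.492 + 0.725) / 2 = 1.109 ft/s
q = v̄ × d × w = 1.109 × 3.83 × 8.74 = 37.11 ft³/s

37.1 ft³/s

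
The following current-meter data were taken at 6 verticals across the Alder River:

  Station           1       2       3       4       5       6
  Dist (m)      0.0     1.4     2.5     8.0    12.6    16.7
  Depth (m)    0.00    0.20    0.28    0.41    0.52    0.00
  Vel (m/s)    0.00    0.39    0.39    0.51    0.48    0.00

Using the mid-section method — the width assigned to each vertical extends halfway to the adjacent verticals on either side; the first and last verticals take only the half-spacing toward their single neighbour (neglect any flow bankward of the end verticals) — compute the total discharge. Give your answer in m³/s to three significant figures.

2.60 m³/s

w_2 = (2.5 − 0.0)/2 = 1.25 m; q_2 = 0.39 × 0.20 × 1.25 = 0.09750 m³/s
w_3 = (8.0 − 1.4)/2 = 3.3 m; q_3 = 0.39 × 0.28 × 3.3 = 0.3604 m³/s
w_4 = (12.6 − 2.5)/2 = 5.05 m; q_4 = 0.51 × 0.41 × 5.05 = 1.056 m³/s
w_5 = (16.7 − 8.0)/2 = 4.35 m; q_5 = 0.48 × 0.52 × 4.35 = 1.086 m³/s
Stations 1, 6 contribute zero (depth or velocity is 0).
Q = Σ qᵢ = 2.600 m³/s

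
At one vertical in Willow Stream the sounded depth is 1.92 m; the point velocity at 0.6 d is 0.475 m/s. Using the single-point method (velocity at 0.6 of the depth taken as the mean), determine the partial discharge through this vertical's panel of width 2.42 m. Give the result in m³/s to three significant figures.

v̄ = v₀.₆ = 0.475 m/s
q = v̄ × d × w = 0.4750 × 1.92 × 2.42 = 2.207 m³/s

2.21 m³/s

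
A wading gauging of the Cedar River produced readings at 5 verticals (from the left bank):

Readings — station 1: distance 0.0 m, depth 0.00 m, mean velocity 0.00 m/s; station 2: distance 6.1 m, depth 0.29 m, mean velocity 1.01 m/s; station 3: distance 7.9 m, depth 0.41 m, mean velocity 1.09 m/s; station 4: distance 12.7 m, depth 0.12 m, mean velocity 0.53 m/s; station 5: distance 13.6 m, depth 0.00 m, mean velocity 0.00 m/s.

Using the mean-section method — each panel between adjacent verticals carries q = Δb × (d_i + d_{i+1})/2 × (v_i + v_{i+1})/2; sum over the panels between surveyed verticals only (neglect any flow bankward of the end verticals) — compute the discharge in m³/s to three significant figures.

2.15 m³/s

Panel 1-2: Δb = 6.1 m, d̄ = (0.00+0.29)/2 = 0.145, v̄ = (0.00+1.01)/2 = 0.505 → q = 6.1×0.145×0.505 = 0.4467 m³/s
Panel 2-3: Δb = 1.8 m, d̄ = (0.29+0.41)/2 = 0.35, v̄ = (1.01+1.09)/2 = 1.05 → q = 1.8×0.35×1.05 = 0.6615 m³/s
Panel 3-4: Δb = 4.8 m, d̄ = (0.41+0.12)/2 = 0.265, v̄ = (1.09+0.53)/2 = 0.81 → q = 4.8×0.265×0.81 = 1.030 m³/s
Panel 4-5: Δb = 0.9 m, d̄ = (0.12+0.00)/2 = 0.06, v̄ = (0.53+0.00)/2 = 0.265 → q = 0.9×0.06×0.265 = 0.01431 m³/s
Q = Σ q = 2.153 m³/s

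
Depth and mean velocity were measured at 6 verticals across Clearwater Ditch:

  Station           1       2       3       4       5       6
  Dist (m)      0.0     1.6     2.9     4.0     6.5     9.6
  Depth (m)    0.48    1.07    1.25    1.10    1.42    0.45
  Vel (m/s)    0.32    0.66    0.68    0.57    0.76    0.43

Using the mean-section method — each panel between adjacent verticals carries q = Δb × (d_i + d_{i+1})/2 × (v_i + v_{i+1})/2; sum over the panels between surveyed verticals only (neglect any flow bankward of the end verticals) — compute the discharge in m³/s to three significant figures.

6.25 m³/s

Panel 1-2: Δb = 1.6 m, d̄ = (0.48+1.07)/2 = 0.775, v̄ = (0.32+0.66)/2 = 0.49 → q = 1.6×0.775×0.49 = 0.6076 m³/s
Panel 2-3: Δb = 1.3 m, d̄ = (1.07+1.25)/2 = 1.16, v̄ = (0.66+0.68)/2 = 0.67 → q = 1.3×1.16×0.67 = 1.010 m³/s
Panel 3-4: Δb = 1.1 m, d̄ = (1.25+1.10)/2 = 1.175, v̄ = (0.68+0.57)/2 = 0.625 → q = 1.1×1.175×0.625 = 0.8078 m³/s
Panel 4-5: Δb = 2.5 m, d̄ = (1.10+1.42)/2 = 1.26, v̄ = (0.57+0.76)/2 = 0.665 → q = 2.5×1.26×0.665 = 2.095 m³/s
Panel 5-6: Δb = 3.1 m, d̄ = (1.42+0.45)/2 = 0.935, v̄ = (0.76+0.43)/2 = 0.595 → q = 3.1×0.935×0.595 = 1.725 m³/s
Q = Σ q = 6.245 m³/s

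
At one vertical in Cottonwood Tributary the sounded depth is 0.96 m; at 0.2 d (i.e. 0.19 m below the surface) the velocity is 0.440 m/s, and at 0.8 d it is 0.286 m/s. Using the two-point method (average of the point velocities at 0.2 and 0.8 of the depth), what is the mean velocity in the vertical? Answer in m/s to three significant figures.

0.363 m/s

v̄ = (0.440 + 0.286) / 2 = 0.3630 m/s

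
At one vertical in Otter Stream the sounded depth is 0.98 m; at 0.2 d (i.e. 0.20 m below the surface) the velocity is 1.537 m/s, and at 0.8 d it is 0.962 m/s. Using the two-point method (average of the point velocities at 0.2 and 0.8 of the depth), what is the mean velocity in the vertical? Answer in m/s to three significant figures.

1.25 m/s

v̄ = (1.537 + 0.962) / 2 = 1.250 m/s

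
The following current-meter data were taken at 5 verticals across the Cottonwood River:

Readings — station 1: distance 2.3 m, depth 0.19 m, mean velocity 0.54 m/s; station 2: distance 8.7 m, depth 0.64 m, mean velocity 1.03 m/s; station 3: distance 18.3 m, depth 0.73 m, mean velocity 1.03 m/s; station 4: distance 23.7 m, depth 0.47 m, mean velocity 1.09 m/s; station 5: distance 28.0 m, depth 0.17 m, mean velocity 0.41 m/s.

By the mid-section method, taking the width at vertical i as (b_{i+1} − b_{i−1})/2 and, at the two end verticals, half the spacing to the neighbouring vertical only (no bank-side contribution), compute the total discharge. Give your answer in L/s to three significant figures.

w_1 = (8.7 − 2.3)/2 = 3.2 m; q_1 = 0.54 × 0.19 × 3.2 = 0.3283 m³/s
w_2 = (18.3 − 2.3)/2 = 8 m; q_2 = 1.03 × 0.64 × 8 = 5.274 m³/s
w_3 = (23.7 − 8.7)/2 = 7.5 m; q_3 = 1.03 × 0.73 × 7.5 = 5.639 m³/s
w_4 = (28.0 − 18.3)/2 = 4.85 m; q_4 = 1.09 × 0.47 × 4.85 = 2.485 m³/s
w_5 = (28.0 − 23.7)/2 = 2.15 m; q_5 = 0.41 × 0.17 × 2.15 = 0.1499 m³/s
Q = Σ qᵢ = 13.88 m³/s
= 13.88 × 1000 = 13880 L/s

13900 L/s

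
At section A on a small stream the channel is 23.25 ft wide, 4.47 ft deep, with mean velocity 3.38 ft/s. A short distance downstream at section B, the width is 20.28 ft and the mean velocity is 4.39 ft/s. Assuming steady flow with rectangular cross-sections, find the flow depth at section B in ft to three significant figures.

3.95 ft

Q = A₁V₁ = (23.25×4.47) × 3.38 = 351.3 ft³/s
d₂ = Q/(b₂ V₂) = 351.3/(20.28×4.39) = 3.946 ft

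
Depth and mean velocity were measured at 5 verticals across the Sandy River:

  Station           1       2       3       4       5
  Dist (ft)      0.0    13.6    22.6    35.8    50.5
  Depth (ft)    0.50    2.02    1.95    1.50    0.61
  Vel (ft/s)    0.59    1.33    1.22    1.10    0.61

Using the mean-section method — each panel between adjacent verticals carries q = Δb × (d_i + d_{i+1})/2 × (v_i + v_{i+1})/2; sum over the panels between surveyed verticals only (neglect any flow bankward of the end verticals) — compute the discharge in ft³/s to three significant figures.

Panel 1-2: Δb = 13.6 ft, d̄ = (0.50+2.02)/2 = 1.26, v̄ = (0.59+1.33)/2 = 0.96 → q = 13.6×1.26×0.96 = 16.45 ft³/s
Panel 2-3: Δb = 9 ft, d̄ = (2.02+1.95)/2 = 1.985, v̄ = (1.33+1.22)/2 = 1.275 → q = 9×1.985×1.275 = 22.78 ft³/s
Panel 3-4: Δb = 13.2 ft, d̄ = (1.95+1.50)/2 = 1.725, v̄ = (1.22+1.10)/2 = 1.16 → q = 13.2×1.725×1.16 = 26.41 ft³/s
Panel 4-5: Δb = 14.7 ft, d̄ = (1.50+0.61)/2 = 1.055, v̄ = (1.10+0.61)/2 = 0.855 → q = 14.7×1.055×0.855 = 13.26 ft³/s
Q = Σ q = 78.90 ft³/s

78.9 ft³/s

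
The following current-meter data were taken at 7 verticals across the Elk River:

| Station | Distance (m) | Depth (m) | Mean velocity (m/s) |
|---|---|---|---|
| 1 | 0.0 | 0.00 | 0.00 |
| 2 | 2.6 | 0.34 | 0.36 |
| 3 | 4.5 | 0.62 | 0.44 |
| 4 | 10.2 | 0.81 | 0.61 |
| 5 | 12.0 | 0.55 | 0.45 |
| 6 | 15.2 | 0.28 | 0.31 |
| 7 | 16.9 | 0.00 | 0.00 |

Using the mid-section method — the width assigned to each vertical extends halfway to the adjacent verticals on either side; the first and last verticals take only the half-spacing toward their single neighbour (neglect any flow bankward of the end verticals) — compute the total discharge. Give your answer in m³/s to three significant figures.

4.00 m³/s

w_2 = (4.5 − 0.0)/2 = 2.25 m; q_2 = 0.36 × 0.34 × 2.25 = 0.2754 m³/s
w_3 = (10.2 − 2.6)/2 = 3.8 m; q_3 = 0.44 × 0.62 × 3.8 = 1.037 m³/s
w_4 = (12.0 − 4.5)/2 = 3.75 m; q_4 = 0.61 × 0.81 × 3.75 = 1.853 m³/s
w_5 = (15.2 − 10.2)/2 = 2.5 m; q_5 = 0.45 × 0.55 × 2.5 = 0.6188 m³/s
w_6 = (16.9 − 12.0)/2 = 2.45 m; q_6 = 0.31 × 0.28 × 2.45 = 0.2127 m³/s
Stations 1, 7 contribute zero (depth or velocity is 0).
Q = Σ qᵢ = 3.996 m³/s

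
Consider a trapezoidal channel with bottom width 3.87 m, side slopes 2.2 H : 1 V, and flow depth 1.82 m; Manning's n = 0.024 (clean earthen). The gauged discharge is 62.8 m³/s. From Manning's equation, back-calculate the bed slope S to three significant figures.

A = (b + z·y)·y = (3.87 + 2.2×1.82)×1.82 = 14.33 m²
P = b + 2y√(1+z²) = 3.87 + 2×1.82×√(1+2.2²) = 12.67 m
R = A/P = 14.33/12.67 = 1.131 m
S = (Q·n / (1·A·R^(2/3)))² = (62.8×0.024 / (1×14.33×1.086))² = 0.009383

0.00938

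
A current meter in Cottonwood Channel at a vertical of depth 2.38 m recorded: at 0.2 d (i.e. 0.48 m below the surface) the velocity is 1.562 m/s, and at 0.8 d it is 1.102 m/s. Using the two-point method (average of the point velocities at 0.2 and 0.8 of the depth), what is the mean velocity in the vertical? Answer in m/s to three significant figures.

v̄ = (1.562 + 1.102) / 2 = 1.332 m/s

1.33 m/s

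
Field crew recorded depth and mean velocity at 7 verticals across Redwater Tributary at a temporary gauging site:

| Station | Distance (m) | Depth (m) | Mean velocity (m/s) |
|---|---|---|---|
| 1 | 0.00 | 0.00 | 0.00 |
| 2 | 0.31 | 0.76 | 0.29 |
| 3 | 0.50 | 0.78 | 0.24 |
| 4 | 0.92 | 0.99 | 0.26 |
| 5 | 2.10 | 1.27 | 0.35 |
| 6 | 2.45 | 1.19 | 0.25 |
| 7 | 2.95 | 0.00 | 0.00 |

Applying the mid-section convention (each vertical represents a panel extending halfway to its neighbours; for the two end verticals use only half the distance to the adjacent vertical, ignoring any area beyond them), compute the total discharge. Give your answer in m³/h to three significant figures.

w_2 = (0.50 − 0.00)/2 = 0.25 m; q_2 = 0.29 × 0.76 × 0.25 = 0.05510 m³/s
w_3 = (0.92 − 0.31)/2 = 0.305 m; q_3 = 0.24 × 0.78 × 0.305 = 0.05710 m³/s
w_4 = (2.10 − 0.50)/2 = 0.8 m; q_4 = 0.26 × 0.99 × 0.8 = 0.2059 m³/s
w_5 = (2.45 − 0.92)/2 = 0.765 m; q_5 = 0.35 × 1.27 × 0.765 = 0.3400 m³/s
w_6 = (2.95 − 2.10)/2 = 0.425 m; q_6 = 0.25 × 1.19 × 0.425 = 0.1264 m³/s
Stations 1, 7 contribute zero (depth or velocity is 0).
Q = Σ qᵢ = 0.7846 m³/s
= 0.7846 × 3600 = 2825 m³/h

2820 m³/h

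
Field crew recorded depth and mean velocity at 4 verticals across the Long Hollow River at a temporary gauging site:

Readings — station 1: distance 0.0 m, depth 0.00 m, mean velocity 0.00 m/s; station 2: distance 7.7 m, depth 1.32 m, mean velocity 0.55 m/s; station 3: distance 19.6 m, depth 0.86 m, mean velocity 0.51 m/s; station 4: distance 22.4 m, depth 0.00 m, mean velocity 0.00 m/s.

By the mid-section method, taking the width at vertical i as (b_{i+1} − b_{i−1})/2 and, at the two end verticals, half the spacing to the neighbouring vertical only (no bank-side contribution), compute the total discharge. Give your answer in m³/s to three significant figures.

w_2 = (19.6 − 0.0)/2 = 9.8 m; q_2 = 0.55 × 1.32 × 9.8 = 7.115 m³/s
w_3 = (22.4 − 7.7)/2 = 7.35 m; q_3 = 0.51 × 0.86 × 7.35 = 3.224 m³/s
Stations 1, 4 contribute zero (depth or velocity is 0).
Q = Σ qᵢ = 10.34 m³/s

10.3 m³/s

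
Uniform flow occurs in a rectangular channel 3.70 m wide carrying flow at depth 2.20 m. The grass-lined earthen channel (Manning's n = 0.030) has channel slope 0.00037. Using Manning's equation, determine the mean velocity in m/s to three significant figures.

A = b·y = 3.70 × 2.20 = 8.140 m²
P = b + 2y = 3.70 + 2×2.20 = 8.100 m
R = A/P = 8.140/8.100 = 1.005 m
Q = (1/n)·A·R^(2/3)·S^(1/2) = (1/0.030) × 8.140 × 1.005^(2/3) × 0.00037^(1/2) = 5.236 m³/s
V = Q/A = 5.236/8.140 = 0.6433 m/s

0.643 m/s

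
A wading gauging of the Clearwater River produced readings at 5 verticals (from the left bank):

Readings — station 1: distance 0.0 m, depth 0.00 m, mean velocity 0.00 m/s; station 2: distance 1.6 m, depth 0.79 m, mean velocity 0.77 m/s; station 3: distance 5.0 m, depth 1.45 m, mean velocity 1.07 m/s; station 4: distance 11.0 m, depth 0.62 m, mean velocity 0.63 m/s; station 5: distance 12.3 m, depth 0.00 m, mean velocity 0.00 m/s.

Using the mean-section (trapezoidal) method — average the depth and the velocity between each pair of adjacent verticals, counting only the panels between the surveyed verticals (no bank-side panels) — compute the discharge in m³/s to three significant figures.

9.15 m³/s

Panel 1-2: Δb = 1.6 m, d̄ = (0.00+0.79)/2 = 0.395, v̄ = (0.00+0.77)/2 = 0.385 → q = 1.6×0.395×0.385 = 0.2433 m³/s
Panel 2-3: Δb = 3.4 m, d̄ = (0.79+1.45)/2 = 1.12, v̄ = (0.77+1.07)/2 = 0.92 → q = 3.4×1.12×0.92 = 3.503 m³/s
Panel 3-4: Δb = 6 m, d̄ = (1.45+0.62)/2 = 1.035, v̄ = (1.07+0.63)/2 = 0.85 → q = 6×1.035×0.85 = 5.279 m³/s
Panel 4-5: Δb = 1.3 m, d̄ = (0.62+0.00)/2 = 0.31, v̄ = (0.63+0.00)/2 = 0.315 → q = 1.3×0.31×0.315 = 0.1269 m³/s
Q = Σ q = 9.152 m³/s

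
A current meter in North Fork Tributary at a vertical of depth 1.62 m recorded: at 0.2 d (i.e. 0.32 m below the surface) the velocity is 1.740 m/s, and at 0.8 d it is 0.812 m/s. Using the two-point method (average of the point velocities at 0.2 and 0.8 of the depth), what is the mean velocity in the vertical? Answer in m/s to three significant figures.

v̄ = (1.740 + 0.812) / 2 = 1.276 m/s

1.28 m/s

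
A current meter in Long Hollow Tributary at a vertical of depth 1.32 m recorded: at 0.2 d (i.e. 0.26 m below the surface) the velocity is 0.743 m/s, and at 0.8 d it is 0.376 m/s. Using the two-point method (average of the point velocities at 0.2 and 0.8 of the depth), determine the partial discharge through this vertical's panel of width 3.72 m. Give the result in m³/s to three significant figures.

v̄ = (0.743 + 0.376) / 2 = 0.5595 m/s
q = v̄ × d × w = 0.5595 × 1.32 × 3.72 = 2.747 m³/s

2.75 m³/s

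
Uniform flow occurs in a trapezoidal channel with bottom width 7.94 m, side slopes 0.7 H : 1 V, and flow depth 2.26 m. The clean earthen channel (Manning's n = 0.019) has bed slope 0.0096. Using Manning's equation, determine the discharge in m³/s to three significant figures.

152 m³/s

A = (b + z·y)·y = (7.94 + 0.7×2.26)×2.26 = 21.52 m²
P = b + 2y√(1+z²) = 7.94 + 2×2.26×√(1+0.7²) = 13.46 m
R = A/P = 21.52/13.46 = 1.599 m
Q = (1/n)·A·R^(2/3)·S^(1/2) = (1/0.019) × 21.52 × 1.599^(2/3) × 0.0096^(1/2) = 151.8 m³/s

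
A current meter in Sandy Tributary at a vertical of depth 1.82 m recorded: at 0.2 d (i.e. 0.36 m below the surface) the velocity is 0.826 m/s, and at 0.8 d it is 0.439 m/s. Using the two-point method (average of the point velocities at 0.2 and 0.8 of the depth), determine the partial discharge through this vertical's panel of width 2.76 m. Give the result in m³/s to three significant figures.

3.18 m³/s

v̄ = (0.826 + 0.439) / 2 = 0.6325 m/s
q = v̄ × d × w = 0.6325 × 1.82 × 2.76 = 3.177 m³/s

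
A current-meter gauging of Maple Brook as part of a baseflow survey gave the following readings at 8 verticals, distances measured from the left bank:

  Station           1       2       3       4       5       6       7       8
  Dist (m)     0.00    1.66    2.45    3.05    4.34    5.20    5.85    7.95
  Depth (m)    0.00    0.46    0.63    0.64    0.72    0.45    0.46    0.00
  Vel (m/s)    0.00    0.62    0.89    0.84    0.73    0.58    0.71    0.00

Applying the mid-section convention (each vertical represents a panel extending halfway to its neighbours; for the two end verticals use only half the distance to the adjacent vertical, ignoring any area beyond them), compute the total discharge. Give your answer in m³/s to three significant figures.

2.46 m³/s

w_2 = (2.45 − 0.00)/2 = 1.225 m; q_2 = 0.62 × 0.46 × 1.225 = 0.3494 m³/s
w_3 = (3.05 − 1.66)/2 = 0.695 m; q_3 = 0.89 × 0.63 × 0.695 = 0.3897 m³/s
w_4 = (4.34 − 2.45)/2 = 0.945 m; q_4 = 0.84 × 0.64 × 0.945 = 0.5080 m³/s
w_5 = (5.20 − 3.05)/2 = 1.075 m; q_5 = 0.73 × 0.72 × 1.075 = 0.5650 m³/s
w_6 = (5.85 − 4.34)/2 = 0.755 m; q_6 = 0.58 × 0.45 × 0.755 = 0.1971 m³/s
w_7 = (7.95 − 5.20)/2 = 1.375 m; q_7 = 0.71 × 0.46 × 1.375 = 0.4491 m³/s
Stations 1, 8 contribute zero (depth or velocity is 0).
Q = Σ qᵢ = 2.458 m³/s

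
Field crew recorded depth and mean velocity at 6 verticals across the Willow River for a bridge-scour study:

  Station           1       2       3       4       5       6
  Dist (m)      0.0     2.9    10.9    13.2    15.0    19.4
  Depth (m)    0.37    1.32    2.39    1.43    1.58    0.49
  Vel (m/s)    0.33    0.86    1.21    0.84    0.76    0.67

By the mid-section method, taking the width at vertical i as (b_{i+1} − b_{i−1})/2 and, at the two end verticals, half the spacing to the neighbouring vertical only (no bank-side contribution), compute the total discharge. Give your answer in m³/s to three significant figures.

28.2 m³/s

w_1 = (2.9 − 0.0)/2 = 1.45 m; q_1 = 0.33 × 0.37 × 1.45 = 0.1770 m³/s
w_2 = (10.9 − 0.0)/2 = 5.45 m; q_2 = 0.86 × 1.32 × 5.45 = 6.187 m³/s
w_3 = (13.2 − 2.9)/2 = 5.15 m; q_3 = 1.21 × 2.39 × 5.15 = 14.89 m³/s
w_4 = (15.0 − 10.9)/2 = 2.05 m; q_4 = 0.84 × 1.43 × 2.05 = 2.462 m³/s
w_5 = (19.4 − 13.2)/2 = 3.1 m; q_5 = 0.76 × 1.58 × 3.1 = 3.722 m³/s
w_6 = (19.4 − 15.0)/2 = 2.2 m; q_6 = 0.67 × 0.49 × 2.2 = 0.7223 m³/s
Q = Σ qᵢ = 28.16 m³/s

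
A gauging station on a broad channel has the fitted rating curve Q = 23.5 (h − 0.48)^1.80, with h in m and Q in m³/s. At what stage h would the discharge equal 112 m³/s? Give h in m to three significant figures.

h − h₀ = (Q/C)^(1/b) = (112/23.5)^(1/1.80) = 2.381 m
h = 0.48 + 2.381 = 2.861 m

2.86 m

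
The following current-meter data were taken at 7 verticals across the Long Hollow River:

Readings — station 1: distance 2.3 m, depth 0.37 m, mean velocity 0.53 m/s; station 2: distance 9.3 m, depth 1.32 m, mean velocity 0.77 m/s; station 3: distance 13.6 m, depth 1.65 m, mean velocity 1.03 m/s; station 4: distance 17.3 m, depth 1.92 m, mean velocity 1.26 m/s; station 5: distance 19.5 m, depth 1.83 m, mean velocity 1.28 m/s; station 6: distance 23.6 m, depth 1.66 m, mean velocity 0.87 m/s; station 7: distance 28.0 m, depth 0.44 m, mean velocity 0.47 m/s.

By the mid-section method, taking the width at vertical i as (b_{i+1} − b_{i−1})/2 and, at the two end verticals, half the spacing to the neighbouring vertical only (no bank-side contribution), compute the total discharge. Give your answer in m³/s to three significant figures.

w_1 = (9.3 − 2.3)/2 = 3.5 m; q_1 = 0.53 × 0.37 × 3.5 = 0.6864 m³/s
w_2 = (13.6 − 2.3)/2 = 5.65 m; q_2 = 0.77 × 1.32 × 5.65 = 5.743 m³/s
w_3 = (17.3 − 9.3)/2 = 4 m; q_3 = 1.03 × 1.65 × 4 = 6.798 m³/s
w_4 = (19.5 − 13.6)/2 = 2.95 m; q_4 = 1.26 × 1.92 × 2.95 = 7.137 m³/s
w_5 = (23.6 − 17.3)/2 = 3.15 m; q_5 = 1.28 × 1.83 × 3.15 = 7.379 m³/s
w_6 = (28.0 − 19.5)/2 = 4.25 m; q_6 = 0.87 × 1.66 × 4.25 = 6.138 m³/s
w_7 = (28.0 − 23.6)/2 = 2.2 m; q_7 = 0.47 × 0.44 × 2.2 = 0.4550 m³/s
Q = Σ qᵢ = 34.34 m³/s

34.3 m³/s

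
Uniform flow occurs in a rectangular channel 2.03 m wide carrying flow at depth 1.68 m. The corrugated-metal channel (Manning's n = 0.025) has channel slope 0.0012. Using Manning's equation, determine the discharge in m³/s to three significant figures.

A = b·y = 2.03 × 1.68 = 3.410 m²
P = b + 2y = 2.03 + 2×1.68 = 5.390 m
R = A/P = 3.410/5.390 = 0.6327 m
Q = (1/n)·A·R^(2/3)·S^(1/2) = (1/0.025) × 3.410 × 0.6327^(2/3) × 0.0012^(1/2) = 3.483 m³/s

3.48 m³/s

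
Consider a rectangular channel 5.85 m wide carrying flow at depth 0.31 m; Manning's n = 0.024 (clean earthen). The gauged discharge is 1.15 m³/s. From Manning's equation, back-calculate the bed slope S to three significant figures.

0.00126

A = b·y = 5.85 × 0.31 = 1.814 m²
P = b + 2y = 5.85 + 2×0.31 = 6.470 m
R = A/P = 1.814/6.470 = 0.2803 m
S = (Q·n / (1·A·R^(2/3)))² = (1.15×0.024 / (1×1.814×0.4283))² = 0.001263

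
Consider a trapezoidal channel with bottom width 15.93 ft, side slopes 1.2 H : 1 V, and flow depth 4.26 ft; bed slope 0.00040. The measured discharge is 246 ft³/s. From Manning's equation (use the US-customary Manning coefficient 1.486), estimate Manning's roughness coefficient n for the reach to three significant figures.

0.0229

A = (b + z·y)·y = (15.93 + 1.2×4.26)×4.26 = 89.64 ft²
P = b + 2y√(1+z²) = 15.93 + 2×4.26×√(1+1.2²) = 29.24 ft
R = A/P = 89.64/29.24 = 3.066 ft
n = (1.486/Q)·A·R^(2/3)·S^(1/2) = (1.486/246) × 89.64 × 2.110 × 0.02000 = 0.02285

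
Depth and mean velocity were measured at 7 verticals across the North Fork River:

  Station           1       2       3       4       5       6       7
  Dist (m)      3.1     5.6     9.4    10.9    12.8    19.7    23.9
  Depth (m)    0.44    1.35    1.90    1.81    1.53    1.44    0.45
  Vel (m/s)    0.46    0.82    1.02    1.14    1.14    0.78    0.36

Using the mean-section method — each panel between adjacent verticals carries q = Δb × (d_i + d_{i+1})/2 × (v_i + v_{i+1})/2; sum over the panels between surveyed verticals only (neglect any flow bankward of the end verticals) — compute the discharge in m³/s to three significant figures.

Panel 1-2: Δb = 2.5 m, d̄ = (0.44+1.35)/2 = 0.895, v̄ = (0.46+0.82)/2 = 0.64 → q = 2.5×0.895×0.64 = 1.432 m³/s
Panel 2-3: Δb = 3.8 m, d̄ = (1.35+1.90)/2 = 1.625, v̄ = (0.82+1.02)/2 = 0.92 → q = 3.8×1.625×0.92 = 5.681 m³/s
Panel 3-4: Δb = 1.5 m, d̄ = (1.90+1.81)/2 = 1.855, v̄ = (1.02+1.14)/2 = 1.08 → q = 1.5×1.855×1.08 = 3.005 m³/s
Panel 4-5: Δb = 1.9 m, d̄ = (1.81+1.53)/2 = 1.67, v̄ = (1.14+1.14)/2 = 1.14 → q = 1.9×1.67×1.14 = 3.617 m³/s
Panel 5-6: Δb = 6.9 m, d̄ = (1.53+1.44)/2 = 1.485, v̄ = (1.14+0.78)/2 = 0.96 → q = 6.9×1.485×0.96 = 9.837 m³/s
Panel 6-7: Δb = 4.2 m, d̄ = (1.44+0.45)/2 = 0.945, v̄ = (0.78+0.36)/2 = 0.57 → q = 4.2×0.945×0.57 = 2.262 m³/s
Q = Σ q = 25.83 m³/s

25.8 m³/s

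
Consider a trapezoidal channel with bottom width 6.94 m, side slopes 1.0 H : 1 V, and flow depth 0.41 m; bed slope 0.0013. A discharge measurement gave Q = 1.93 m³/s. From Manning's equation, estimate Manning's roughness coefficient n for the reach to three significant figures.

A = (b + z·y)·y = (6.94 + 1.0×0.41)×0.41 = 3.014 m²
P = b + 2y√(1+z²) = 6.94 + 2×0.41×√(1+1.0²) = 8.100 m
R = A/P = 3.014/8.100 = 0.3721 m
n = (1/Q)·A·R^(2/3)·S^(1/2) = (1/1.93) × 3.014 × 0.5173 × 0.03606 = 0.02912

0.0291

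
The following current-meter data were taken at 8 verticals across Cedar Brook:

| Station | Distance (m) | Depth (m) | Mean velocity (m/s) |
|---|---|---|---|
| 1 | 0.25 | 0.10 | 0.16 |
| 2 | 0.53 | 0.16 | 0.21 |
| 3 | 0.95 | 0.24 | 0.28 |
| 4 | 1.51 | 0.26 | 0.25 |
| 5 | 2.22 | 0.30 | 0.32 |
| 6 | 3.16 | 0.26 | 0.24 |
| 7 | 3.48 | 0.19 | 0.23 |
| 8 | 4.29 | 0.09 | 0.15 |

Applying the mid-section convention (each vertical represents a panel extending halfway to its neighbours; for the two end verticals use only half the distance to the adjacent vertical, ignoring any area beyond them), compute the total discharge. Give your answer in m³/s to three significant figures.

w_1 = (0.53 − 0.25)/2 = 0.14 m; q_1 = 0.16 × 0.10 × 0.14 = 0.002240 m³/s
w_2 = (0.95 − 0.25)/2 = 0.35 m; q_2 = 0.21 × 0.16 × 0.35 = 0.01176 m³/s
w_3 = (1.51 − 0.53)/2 = 0.49 m; q_3 = 0.28 × 0.24 × 0.49 = 0.03293 m³/s
w_4 = (2.22 − 0.95)/2 = 0.635 m; q_4 = 0.25 × 0.26 × 0.635 = 0.04128 m³/s
w_5 = (3.16 − 1.51)/2 = 0.825 m; q_5 = 0.32 × 0.30 × 0.825 = 0.07920 m³/s
w_6 = (3.48 − 2.22)/2 = 0.63 m; q_6 = 0.24 × 0.26 × 0.63 = 0.03931 m³/s
w_7 = (4.29 − 3.16)/2 = 0.565 m; q_7 = 0.23 × 0.19 × 0.565 = 0.02469 m³/s
w_8 = (4.29 − 3.48)/2 = 0.405 m; q_8 = 0.15 × 0.09 × 0.405 = 0.005468 m³/s
Q = Σ qᵢ = 0.2369 m³/s

0.237 m³/s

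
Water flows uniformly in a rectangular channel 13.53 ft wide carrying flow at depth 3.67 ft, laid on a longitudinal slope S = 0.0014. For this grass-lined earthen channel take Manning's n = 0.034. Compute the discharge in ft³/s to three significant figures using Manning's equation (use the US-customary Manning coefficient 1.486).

A = b·y = 13.53 × 3.67 = 49.66 ft²
P = b + 2y = 13.53 + 2×3.67 = 20.87 ft
R = A/P = 49.66/20.87 = 2.379 ft
Q = (1.486/n)·A·R^(2/3)·S^(1/2) = (1.486/0.034) × 49.66 × 2.379^(2/3) × 0.0014^(1/2) = 144.7 ft³/s

145 ft³/s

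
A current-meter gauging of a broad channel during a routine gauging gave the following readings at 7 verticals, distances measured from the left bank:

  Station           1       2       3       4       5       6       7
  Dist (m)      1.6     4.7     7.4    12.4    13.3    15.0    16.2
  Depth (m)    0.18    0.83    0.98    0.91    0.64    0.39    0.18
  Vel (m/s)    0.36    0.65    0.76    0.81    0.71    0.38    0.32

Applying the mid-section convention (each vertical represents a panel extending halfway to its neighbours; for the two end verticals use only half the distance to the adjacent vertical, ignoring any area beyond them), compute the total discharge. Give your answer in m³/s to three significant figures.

7.55 m³/s

w_1 = (4.7 − 1.6)/2 = 1.55 m; q_1 = 0.36 × 0.18 × 1.55 = 0.1004 m³/s
w_2 = (7.4 − 1.6)/2 = 2.9 m; q_2 = 0.65 × 0.83 × 2.9 = 1.565 m³/s
w_3 = (12.4 − 4.7)/2 = 3.85 m; q_3 = 0.76 × 0.98 × 3.85 = 2.867 m³/s
w_4 = (13.3 − 7.4)/2 = 2.95 m; q_4 = 0.81 × 0.91 × 2.95 = 2.174 m³/s
w_5 = (15.0 − 12.4)/2 = 1.3 m; q_5 = 0.71 × 0.64 × 1.3 = 0.5907 m³/s
w_6 = (16.2 − 13.3)/2 = 1.45 m; q_6 = 0.38 × 0.39 × 1.45 = 0.2149 m³/s
w_7 = (16.2 − 15.0)/2 = 0.6 m; q_7 = 0.32 × 0.18 × 0.6 = 0.03456 m³/s
Q = Σ qᵢ = 7.547 m³/s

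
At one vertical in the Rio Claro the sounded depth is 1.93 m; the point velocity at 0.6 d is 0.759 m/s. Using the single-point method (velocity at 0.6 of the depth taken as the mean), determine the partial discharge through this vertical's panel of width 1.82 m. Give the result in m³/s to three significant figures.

v̄ = v₀.₆ = 0.759 m/s
q = v̄ × d × w = 0.7590 × 1.93 × 1.82 = 2.666 m³/s

2.67 m³/s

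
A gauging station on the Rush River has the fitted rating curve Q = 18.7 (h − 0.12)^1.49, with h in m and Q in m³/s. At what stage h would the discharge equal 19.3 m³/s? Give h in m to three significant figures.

h − h₀ = (Q/C)^(1/b) = (19.3/18.7)^(1/1.49) = 1.021 m
h = 0.12 + 1.021 = 1.141 m

1.14 m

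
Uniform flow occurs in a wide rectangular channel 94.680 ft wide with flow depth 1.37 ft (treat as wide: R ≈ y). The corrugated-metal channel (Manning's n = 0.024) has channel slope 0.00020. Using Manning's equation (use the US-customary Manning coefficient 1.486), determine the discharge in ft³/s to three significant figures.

A = b·y = 94.680 × 1.37 = 129.7 ft²
Wide channel: R ≈ y = 1.37 ft
Q = (1.486/n)·A·R^(2/3)·S^(1/2) = (1.486/0.024) × 129.7 × 1.370^(2/3) × 0.00020^(1/2) = 140.1 ft³/s

140 ft³/s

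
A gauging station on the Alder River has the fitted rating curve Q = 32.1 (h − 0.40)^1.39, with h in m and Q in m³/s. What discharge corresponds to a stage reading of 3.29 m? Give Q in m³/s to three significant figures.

140 m³/s

Q = 32.1 × (3.29 − 0.40)^1.39 = 32.1 × 2.89^1.39 = 140.3 m³/s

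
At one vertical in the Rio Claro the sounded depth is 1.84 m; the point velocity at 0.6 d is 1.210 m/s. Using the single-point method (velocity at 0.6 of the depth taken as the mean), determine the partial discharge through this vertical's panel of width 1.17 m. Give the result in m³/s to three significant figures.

v̄ = v₀.₆ = 1.210 m/s
q = v̄ × d × w = 1.210 × 1.84 × 1.17 = 2.605 m³/s

2.60 m³/s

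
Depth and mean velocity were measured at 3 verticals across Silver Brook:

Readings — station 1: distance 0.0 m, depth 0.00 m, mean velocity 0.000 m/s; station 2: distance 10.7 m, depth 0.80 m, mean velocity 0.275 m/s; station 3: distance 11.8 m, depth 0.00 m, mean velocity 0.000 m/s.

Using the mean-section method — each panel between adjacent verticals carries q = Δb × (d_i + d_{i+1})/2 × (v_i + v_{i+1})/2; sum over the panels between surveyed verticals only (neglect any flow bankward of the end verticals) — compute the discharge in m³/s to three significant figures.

Panel 1-2: Δb = 10.7 m, d̄ = (0.00+0.80)/2 = 0.4, v̄ = (0.000+0.275)/2 = 0.1375 → q = 10.7×0.4×0.1375 = 0.5885 m³/s
Panel 2-3: Δb = 1.1 m, d̄ = (0.80+0.00)/2 = 0.4, v̄ = (0.275+0.000)/2 = 0.1375 → q = 1.1×0.4×0.1375 = 0.06050 m³/s
Q = Σ q = 0.6490 m³/s

0.649 m³/s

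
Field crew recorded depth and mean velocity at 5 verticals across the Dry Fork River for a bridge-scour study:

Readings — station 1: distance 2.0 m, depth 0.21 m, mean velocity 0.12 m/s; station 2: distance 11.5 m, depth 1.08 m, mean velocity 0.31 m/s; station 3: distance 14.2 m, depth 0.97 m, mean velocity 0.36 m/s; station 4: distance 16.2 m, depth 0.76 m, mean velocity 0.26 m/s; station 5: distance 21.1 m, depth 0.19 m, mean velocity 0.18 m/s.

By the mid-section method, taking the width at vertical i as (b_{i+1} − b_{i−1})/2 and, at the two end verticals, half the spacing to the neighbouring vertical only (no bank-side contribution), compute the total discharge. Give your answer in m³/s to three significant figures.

3.75 m³/s

w_1 = (11.5 − 2.0)/2 = 4.75 m; q_1 = 0.12 × 0.21 × 4.75 = 0.1197 m³/s
w_2 = (14.2 − 2.0)/2 = 6.1 m; q_2 = 0.31 × 1.08 × 6.1 = 2.042 m³/s
w_3 = (16.2 − 11.5)/2 = 2.35 m; q_3 = 0.36 × 0.97 × 2.35 = 0.8206 m³/s
w_4 = (21.1 − 14.2)/2 = 3.45 m; q_4 = 0.26 × 0.76 × 3.45 = 0.6817 m³/s
w_5 = (21.1 − 16.2)/2 = 2.45 m; q_5 = 0.18 × 0.19 × 2.45 = 0.08379 m³/s
Q = Σ qᵢ = 3.748 m³/s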